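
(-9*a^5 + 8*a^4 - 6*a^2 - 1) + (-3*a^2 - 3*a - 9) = -9*a^5 + 8*a^4 - 9*a^2 - 3*a - 10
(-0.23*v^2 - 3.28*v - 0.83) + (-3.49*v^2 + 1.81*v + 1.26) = -3.72*v^2 - 1.47*v + 0.43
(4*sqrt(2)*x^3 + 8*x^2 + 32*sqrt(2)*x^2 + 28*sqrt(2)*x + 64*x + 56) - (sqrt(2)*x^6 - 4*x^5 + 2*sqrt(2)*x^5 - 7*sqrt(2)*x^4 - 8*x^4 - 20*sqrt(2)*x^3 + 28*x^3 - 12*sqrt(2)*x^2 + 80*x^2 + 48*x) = -sqrt(2)*x^6 - 2*sqrt(2)*x^5 + 4*x^5 + 8*x^4 + 7*sqrt(2)*x^4 - 28*x^3 + 24*sqrt(2)*x^3 - 72*x^2 + 44*sqrt(2)*x^2 + 16*x + 28*sqrt(2)*x + 56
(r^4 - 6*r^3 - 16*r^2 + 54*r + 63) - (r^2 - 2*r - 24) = r^4 - 6*r^3 - 17*r^2 + 56*r + 87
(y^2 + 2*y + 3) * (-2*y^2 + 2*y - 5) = -2*y^4 - 2*y^3 - 7*y^2 - 4*y - 15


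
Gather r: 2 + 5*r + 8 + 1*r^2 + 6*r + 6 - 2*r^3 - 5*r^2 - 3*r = -2*r^3 - 4*r^2 + 8*r + 16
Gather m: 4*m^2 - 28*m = 4*m^2 - 28*m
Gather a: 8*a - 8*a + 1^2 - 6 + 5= 0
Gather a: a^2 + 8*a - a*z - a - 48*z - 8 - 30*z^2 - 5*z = a^2 + a*(7 - z) - 30*z^2 - 53*z - 8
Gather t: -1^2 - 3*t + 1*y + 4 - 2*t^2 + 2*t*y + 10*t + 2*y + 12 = -2*t^2 + t*(2*y + 7) + 3*y + 15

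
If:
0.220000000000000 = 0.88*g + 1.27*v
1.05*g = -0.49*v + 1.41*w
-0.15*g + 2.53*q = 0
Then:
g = 1.9845949240829*w - 0.119472459270753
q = 0.117663730676852*w - 0.00708334738759402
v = 0.256012412723041 - 1.37515238834091*w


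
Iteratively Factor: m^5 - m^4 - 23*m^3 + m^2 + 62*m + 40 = (m + 1)*(m^4 - 2*m^3 - 21*m^2 + 22*m + 40) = (m + 1)^2*(m^3 - 3*m^2 - 18*m + 40) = (m + 1)^2*(m + 4)*(m^2 - 7*m + 10) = (m - 2)*(m + 1)^2*(m + 4)*(m - 5)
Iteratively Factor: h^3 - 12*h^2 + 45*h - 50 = (h - 2)*(h^2 - 10*h + 25) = (h - 5)*(h - 2)*(h - 5)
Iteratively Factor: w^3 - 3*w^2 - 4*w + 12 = (w + 2)*(w^2 - 5*w + 6) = (w - 2)*(w + 2)*(w - 3)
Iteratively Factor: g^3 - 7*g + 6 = (g + 3)*(g^2 - 3*g + 2) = (g - 1)*(g + 3)*(g - 2)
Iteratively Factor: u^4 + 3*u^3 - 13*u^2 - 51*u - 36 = (u - 4)*(u^3 + 7*u^2 + 15*u + 9) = (u - 4)*(u + 3)*(u^2 + 4*u + 3) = (u - 4)*(u + 1)*(u + 3)*(u + 3)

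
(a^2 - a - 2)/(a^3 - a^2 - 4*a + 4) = (a + 1)/(a^2 + a - 2)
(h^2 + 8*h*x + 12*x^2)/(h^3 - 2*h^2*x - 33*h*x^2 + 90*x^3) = (h + 2*x)/(h^2 - 8*h*x + 15*x^2)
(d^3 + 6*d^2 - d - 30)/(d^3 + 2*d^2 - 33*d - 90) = (d - 2)/(d - 6)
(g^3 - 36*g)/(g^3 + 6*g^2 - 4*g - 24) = g*(g - 6)/(g^2 - 4)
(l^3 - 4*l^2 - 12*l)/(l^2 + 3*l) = (l^2 - 4*l - 12)/(l + 3)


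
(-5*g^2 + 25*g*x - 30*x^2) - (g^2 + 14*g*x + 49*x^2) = -6*g^2 + 11*g*x - 79*x^2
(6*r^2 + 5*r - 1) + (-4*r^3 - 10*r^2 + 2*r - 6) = -4*r^3 - 4*r^2 + 7*r - 7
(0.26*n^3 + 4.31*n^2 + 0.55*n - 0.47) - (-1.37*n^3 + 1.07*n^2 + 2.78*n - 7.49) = 1.63*n^3 + 3.24*n^2 - 2.23*n + 7.02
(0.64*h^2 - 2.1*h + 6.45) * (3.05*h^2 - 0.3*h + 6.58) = 1.952*h^4 - 6.597*h^3 + 24.5137*h^2 - 15.753*h + 42.441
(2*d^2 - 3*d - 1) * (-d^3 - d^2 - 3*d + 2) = -2*d^5 + d^4 - 2*d^3 + 14*d^2 - 3*d - 2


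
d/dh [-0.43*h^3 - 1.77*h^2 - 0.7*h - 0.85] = -1.29*h^2 - 3.54*h - 0.7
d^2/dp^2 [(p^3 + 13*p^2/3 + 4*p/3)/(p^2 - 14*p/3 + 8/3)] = 4*(549*p^3 - 972*p^2 + 144*p + 640)/(27*p^6 - 378*p^5 + 1980*p^4 - 4760*p^3 + 5280*p^2 - 2688*p + 512)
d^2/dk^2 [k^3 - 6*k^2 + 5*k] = 6*k - 12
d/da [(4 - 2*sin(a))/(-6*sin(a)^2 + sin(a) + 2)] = 2*(-6*sin(a)^2 + 24*sin(a) - 4)*cos(a)/(-6*sin(a)^2 + sin(a) + 2)^2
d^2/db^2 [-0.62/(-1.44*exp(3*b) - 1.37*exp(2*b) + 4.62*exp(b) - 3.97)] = ((-8.0352*exp(2*b) - 3.3976*exp(b) + 2.8644)*(1.44*exp(3*b) + 1.37*exp(2*b) - 4.62*exp(b) + 3.97) + 0.62*(4.32*exp(2*b) + 2.74*exp(b) - 4.62)*(8.64*exp(2*b) + 5.48*exp(b) - 9.24)*exp(b))*exp(b)/(1.44*exp(3*b) + 1.37*exp(2*b) - 4.62*exp(b) + 3.97)^3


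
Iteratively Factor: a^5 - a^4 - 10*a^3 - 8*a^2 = (a + 2)*(a^4 - 3*a^3 - 4*a^2) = a*(a + 2)*(a^3 - 3*a^2 - 4*a) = a*(a - 4)*(a + 2)*(a^2 + a) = a*(a - 4)*(a + 1)*(a + 2)*(a)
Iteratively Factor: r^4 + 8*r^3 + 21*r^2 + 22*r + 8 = (r + 1)*(r^3 + 7*r^2 + 14*r + 8) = (r + 1)*(r + 2)*(r^2 + 5*r + 4) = (r + 1)*(r + 2)*(r + 4)*(r + 1)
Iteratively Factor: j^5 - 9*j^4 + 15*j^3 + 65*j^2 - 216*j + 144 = (j - 4)*(j^4 - 5*j^3 - 5*j^2 + 45*j - 36) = (j - 4)*(j - 3)*(j^3 - 2*j^2 - 11*j + 12) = (j - 4)*(j - 3)*(j - 1)*(j^2 - j - 12) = (j - 4)^2*(j - 3)*(j - 1)*(j + 3)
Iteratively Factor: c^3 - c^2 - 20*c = (c - 5)*(c^2 + 4*c) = c*(c - 5)*(c + 4)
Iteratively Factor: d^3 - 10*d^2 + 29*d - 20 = (d - 1)*(d^2 - 9*d + 20) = (d - 5)*(d - 1)*(d - 4)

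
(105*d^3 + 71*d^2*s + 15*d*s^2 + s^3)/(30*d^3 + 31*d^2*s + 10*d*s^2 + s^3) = (7*d + s)/(2*d + s)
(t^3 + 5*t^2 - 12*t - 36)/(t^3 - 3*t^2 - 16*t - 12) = (t^2 + 3*t - 18)/(t^2 - 5*t - 6)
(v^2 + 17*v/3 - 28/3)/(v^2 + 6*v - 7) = (v - 4/3)/(v - 1)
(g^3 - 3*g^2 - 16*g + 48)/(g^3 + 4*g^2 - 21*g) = (g^2 - 16)/(g*(g + 7))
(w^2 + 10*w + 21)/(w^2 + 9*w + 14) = (w + 3)/(w + 2)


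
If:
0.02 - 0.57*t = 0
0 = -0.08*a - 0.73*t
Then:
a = -0.32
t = 0.04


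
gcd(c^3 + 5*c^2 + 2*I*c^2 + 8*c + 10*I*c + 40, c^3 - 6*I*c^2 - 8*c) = c - 2*I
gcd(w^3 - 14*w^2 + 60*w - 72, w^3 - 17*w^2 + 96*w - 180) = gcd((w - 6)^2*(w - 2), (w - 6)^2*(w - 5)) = w^2 - 12*w + 36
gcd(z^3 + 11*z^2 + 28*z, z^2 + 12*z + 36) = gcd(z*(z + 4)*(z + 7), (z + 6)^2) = 1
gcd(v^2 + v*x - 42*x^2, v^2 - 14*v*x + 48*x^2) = -v + 6*x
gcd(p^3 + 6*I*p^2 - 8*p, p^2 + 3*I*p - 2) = p + 2*I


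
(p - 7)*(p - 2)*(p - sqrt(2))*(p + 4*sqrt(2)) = p^4 - 9*p^3 + 3*sqrt(2)*p^3 - 27*sqrt(2)*p^2 + 6*p^2 + 42*sqrt(2)*p + 72*p - 112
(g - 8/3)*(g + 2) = g^2 - 2*g/3 - 16/3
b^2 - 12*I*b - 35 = (b - 7*I)*(b - 5*I)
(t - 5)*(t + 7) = t^2 + 2*t - 35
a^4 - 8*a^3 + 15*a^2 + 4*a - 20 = (a - 5)*(a - 2)^2*(a + 1)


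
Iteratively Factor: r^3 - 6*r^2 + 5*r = (r)*(r^2 - 6*r + 5) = r*(r - 5)*(r - 1)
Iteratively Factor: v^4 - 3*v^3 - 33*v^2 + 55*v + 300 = (v - 5)*(v^3 + 2*v^2 - 23*v - 60) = (v - 5)*(v + 3)*(v^2 - v - 20) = (v - 5)*(v + 3)*(v + 4)*(v - 5)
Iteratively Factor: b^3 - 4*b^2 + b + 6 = (b - 3)*(b^2 - b - 2) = (b - 3)*(b - 2)*(b + 1)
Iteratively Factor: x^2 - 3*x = (x - 3)*(x)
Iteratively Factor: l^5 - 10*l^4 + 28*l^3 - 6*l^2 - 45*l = (l + 1)*(l^4 - 11*l^3 + 39*l^2 - 45*l) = (l - 3)*(l + 1)*(l^3 - 8*l^2 + 15*l) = (l - 5)*(l - 3)*(l + 1)*(l^2 - 3*l) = (l - 5)*(l - 3)^2*(l + 1)*(l)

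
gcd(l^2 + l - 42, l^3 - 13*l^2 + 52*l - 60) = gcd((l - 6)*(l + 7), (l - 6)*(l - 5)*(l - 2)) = l - 6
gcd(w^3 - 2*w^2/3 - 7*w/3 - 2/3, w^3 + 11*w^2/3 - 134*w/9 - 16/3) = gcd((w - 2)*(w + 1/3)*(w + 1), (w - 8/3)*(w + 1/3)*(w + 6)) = w + 1/3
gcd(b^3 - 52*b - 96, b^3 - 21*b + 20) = 1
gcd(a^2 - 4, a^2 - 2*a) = a - 2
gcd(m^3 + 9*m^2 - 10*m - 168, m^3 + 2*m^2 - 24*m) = m^2 + 2*m - 24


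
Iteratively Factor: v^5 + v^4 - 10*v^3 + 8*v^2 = (v)*(v^4 + v^3 - 10*v^2 + 8*v) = v*(v - 1)*(v^3 + 2*v^2 - 8*v) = v*(v - 1)*(v + 4)*(v^2 - 2*v) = v^2*(v - 1)*(v + 4)*(v - 2)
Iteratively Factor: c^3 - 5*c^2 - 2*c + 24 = (c + 2)*(c^2 - 7*c + 12) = (c - 3)*(c + 2)*(c - 4)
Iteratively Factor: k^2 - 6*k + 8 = (k - 4)*(k - 2)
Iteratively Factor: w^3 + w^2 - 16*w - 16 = (w + 1)*(w^2 - 16) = (w + 1)*(w + 4)*(w - 4)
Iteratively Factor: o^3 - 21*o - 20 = (o + 4)*(o^2 - 4*o - 5) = (o - 5)*(o + 4)*(o + 1)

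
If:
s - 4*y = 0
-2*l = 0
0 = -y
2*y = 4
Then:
No Solution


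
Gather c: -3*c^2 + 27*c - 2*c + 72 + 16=-3*c^2 + 25*c + 88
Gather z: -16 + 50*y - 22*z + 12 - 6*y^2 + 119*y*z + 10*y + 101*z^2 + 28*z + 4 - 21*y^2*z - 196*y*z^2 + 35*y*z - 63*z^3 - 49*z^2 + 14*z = -6*y^2 + 60*y - 63*z^3 + z^2*(52 - 196*y) + z*(-21*y^2 + 154*y + 20)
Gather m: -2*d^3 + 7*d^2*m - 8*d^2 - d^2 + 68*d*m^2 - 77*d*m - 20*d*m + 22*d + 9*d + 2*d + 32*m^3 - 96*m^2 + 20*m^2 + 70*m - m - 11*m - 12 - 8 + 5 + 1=-2*d^3 - 9*d^2 + 33*d + 32*m^3 + m^2*(68*d - 76) + m*(7*d^2 - 97*d + 58) - 14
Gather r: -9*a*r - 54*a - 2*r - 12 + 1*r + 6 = -54*a + r*(-9*a - 1) - 6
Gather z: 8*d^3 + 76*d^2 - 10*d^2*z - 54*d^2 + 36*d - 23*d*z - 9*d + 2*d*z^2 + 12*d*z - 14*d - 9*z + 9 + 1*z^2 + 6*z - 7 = 8*d^3 + 22*d^2 + 13*d + z^2*(2*d + 1) + z*(-10*d^2 - 11*d - 3) + 2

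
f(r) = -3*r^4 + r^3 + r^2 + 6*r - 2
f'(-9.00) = 8979.00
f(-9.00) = -20387.00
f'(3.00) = -285.00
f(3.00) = -191.00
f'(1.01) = -1.28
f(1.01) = 2.99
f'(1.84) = -54.92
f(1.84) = -15.73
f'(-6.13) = 2870.63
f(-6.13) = -4467.62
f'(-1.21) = 29.23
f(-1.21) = -16.00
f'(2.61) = -181.70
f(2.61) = -100.96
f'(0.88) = 1.91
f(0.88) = 2.94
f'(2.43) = -143.61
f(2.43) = -71.77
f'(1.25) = -10.25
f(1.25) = 1.69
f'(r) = -12*r^3 + 3*r^2 + 2*r + 6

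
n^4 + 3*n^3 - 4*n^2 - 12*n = n*(n - 2)*(n + 2)*(n + 3)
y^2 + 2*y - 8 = (y - 2)*(y + 4)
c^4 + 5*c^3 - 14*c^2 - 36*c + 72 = (c - 2)^2*(c + 3)*(c + 6)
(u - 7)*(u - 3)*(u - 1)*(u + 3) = u^4 - 8*u^3 - 2*u^2 + 72*u - 63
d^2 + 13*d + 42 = (d + 6)*(d + 7)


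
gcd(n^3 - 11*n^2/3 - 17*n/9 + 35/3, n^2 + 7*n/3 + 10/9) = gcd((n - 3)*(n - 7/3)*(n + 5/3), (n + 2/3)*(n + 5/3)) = n + 5/3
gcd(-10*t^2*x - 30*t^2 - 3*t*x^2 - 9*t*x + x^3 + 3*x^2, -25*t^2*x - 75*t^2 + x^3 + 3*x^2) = -5*t*x - 15*t + x^2 + 3*x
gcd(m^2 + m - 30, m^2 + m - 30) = m^2 + m - 30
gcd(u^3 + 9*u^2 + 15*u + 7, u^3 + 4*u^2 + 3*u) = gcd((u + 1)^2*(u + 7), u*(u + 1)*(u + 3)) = u + 1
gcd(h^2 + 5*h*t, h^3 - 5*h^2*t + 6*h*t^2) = h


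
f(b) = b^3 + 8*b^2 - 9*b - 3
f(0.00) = -3.00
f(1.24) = 0.05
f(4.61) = 223.50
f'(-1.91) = -28.62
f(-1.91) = 36.41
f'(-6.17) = 6.49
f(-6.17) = 122.20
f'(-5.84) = -0.12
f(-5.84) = 123.23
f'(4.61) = 128.52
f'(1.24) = 15.45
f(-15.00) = -1443.00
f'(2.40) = 46.68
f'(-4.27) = -22.62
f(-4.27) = 103.44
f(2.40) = 35.30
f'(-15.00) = 426.00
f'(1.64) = 25.31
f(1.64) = 8.17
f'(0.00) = -9.00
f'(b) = 3*b^2 + 16*b - 9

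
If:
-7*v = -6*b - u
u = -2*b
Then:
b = 7*v/4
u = -7*v/2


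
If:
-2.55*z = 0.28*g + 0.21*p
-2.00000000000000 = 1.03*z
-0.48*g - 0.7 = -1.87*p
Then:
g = 14.59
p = 4.12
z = -1.94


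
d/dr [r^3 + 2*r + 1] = 3*r^2 + 2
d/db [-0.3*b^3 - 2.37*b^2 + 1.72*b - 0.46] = -0.9*b^2 - 4.74*b + 1.72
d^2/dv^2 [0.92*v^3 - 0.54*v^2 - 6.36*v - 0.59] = 5.52*v - 1.08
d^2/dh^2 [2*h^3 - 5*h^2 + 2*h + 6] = 12*h - 10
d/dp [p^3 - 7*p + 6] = 3*p^2 - 7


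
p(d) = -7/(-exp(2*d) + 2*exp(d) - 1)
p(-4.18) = 7.22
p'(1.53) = -1.36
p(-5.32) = 7.07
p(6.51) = 0.00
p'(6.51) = -0.00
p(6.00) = 0.00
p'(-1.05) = 17.83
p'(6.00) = 0.00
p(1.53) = 0.53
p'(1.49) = -1.53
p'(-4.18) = 0.22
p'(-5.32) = 0.07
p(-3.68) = 7.37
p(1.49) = 0.59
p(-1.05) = 16.56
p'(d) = -7*(2*exp(2*d) - 2*exp(d))/(-exp(2*d) + 2*exp(d) - 1)^2 = 14*(1 - exp(d))*exp(d)/(exp(2*d) - 2*exp(d) + 1)^2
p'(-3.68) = 0.38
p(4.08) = 0.00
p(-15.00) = 7.00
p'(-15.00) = 0.00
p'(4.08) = -0.00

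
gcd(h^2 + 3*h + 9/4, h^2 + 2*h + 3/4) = h + 3/2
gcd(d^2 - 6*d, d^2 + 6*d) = d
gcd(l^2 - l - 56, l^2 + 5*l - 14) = l + 7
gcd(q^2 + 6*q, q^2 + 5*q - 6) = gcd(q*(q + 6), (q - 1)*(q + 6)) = q + 6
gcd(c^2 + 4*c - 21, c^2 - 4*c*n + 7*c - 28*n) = c + 7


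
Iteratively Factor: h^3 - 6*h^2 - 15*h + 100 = (h + 4)*(h^2 - 10*h + 25) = (h - 5)*(h + 4)*(h - 5)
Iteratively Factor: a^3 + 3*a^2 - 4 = (a - 1)*(a^2 + 4*a + 4) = (a - 1)*(a + 2)*(a + 2)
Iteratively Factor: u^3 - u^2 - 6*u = (u + 2)*(u^2 - 3*u) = u*(u + 2)*(u - 3)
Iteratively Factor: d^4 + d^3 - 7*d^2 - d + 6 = (d + 1)*(d^3 - 7*d + 6) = (d + 1)*(d + 3)*(d^2 - 3*d + 2) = (d - 2)*(d + 1)*(d + 3)*(d - 1)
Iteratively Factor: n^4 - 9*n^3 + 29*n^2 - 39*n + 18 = (n - 3)*(n^3 - 6*n^2 + 11*n - 6) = (n - 3)^2*(n^2 - 3*n + 2) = (n - 3)^2*(n - 1)*(n - 2)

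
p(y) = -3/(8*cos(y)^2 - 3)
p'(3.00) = 0.29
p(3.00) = -0.62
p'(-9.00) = -1.36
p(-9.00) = -0.82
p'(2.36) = 22.60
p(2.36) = -2.91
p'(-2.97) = -0.36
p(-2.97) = -0.63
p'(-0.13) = 0.26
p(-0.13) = -0.62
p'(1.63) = 0.32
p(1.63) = 1.01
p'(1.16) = -5.91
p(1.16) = 1.74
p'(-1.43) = 0.83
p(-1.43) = 1.06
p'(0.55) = -2.70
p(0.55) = -1.07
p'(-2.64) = -2.04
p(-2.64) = -0.95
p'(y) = -48*sin(y)*cos(y)/(8*cos(y)^2 - 3)^2 = -24*sin(2*y)/(4*cos(2*y) + 1)^2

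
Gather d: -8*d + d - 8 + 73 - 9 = 56 - 7*d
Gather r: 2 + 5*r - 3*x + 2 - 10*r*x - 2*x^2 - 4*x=r*(5 - 10*x) - 2*x^2 - 7*x + 4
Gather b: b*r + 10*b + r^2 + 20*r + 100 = b*(r + 10) + r^2 + 20*r + 100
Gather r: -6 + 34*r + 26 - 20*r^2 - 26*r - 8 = -20*r^2 + 8*r + 12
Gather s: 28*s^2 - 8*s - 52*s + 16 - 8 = 28*s^2 - 60*s + 8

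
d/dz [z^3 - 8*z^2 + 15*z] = 3*z^2 - 16*z + 15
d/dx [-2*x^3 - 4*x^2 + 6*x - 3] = -6*x^2 - 8*x + 6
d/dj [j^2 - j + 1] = 2*j - 1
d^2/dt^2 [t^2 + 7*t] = 2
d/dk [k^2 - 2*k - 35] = 2*k - 2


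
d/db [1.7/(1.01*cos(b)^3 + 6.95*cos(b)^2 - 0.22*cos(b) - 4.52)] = (5.151*cos(b)^2 + 23.63*cos(b) - 0.374)*sin(b)/(1.01*cos(b)^3 + 6.95*cos(b)^2 - 0.22*cos(b) - 4.52)^2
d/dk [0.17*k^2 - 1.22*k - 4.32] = 0.34*k - 1.22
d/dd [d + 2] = 1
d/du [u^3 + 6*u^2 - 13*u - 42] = 3*u^2 + 12*u - 13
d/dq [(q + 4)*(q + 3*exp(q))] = q + (q + 4)*(3*exp(q) + 1) + 3*exp(q)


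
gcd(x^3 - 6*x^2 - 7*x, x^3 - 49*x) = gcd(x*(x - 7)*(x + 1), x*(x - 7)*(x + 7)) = x^2 - 7*x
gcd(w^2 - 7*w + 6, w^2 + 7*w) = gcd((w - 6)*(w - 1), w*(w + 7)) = 1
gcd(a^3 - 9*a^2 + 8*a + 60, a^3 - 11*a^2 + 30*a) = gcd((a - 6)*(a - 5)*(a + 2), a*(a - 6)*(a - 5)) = a^2 - 11*a + 30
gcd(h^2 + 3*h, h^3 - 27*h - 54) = h + 3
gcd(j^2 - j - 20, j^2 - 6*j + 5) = j - 5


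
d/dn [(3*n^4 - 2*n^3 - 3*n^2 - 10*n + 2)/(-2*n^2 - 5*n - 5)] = (-12*n^5 - 41*n^4 - 40*n^3 + 25*n^2 + 38*n + 60)/(4*n^4 + 20*n^3 + 45*n^2 + 50*n + 25)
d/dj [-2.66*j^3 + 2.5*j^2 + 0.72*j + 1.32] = -7.98*j^2 + 5.0*j + 0.72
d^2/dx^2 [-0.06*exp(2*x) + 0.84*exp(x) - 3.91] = (0.84 - 0.24*exp(x))*exp(x)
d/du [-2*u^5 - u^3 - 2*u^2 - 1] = u*(-10*u^3 - 3*u - 4)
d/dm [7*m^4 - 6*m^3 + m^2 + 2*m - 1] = 28*m^3 - 18*m^2 + 2*m + 2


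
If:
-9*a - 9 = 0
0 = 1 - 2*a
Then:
No Solution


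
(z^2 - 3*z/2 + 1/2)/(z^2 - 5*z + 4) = (z - 1/2)/(z - 4)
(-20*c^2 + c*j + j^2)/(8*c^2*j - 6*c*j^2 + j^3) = (-5*c - j)/(j*(2*c - j))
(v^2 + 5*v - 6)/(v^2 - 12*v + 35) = (v^2 + 5*v - 6)/(v^2 - 12*v + 35)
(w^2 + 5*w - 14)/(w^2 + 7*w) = (w - 2)/w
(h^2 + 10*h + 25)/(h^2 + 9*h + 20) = (h + 5)/(h + 4)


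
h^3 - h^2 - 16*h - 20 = (h - 5)*(h + 2)^2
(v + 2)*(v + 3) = v^2 + 5*v + 6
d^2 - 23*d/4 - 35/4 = (d - 7)*(d + 5/4)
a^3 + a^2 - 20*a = a*(a - 4)*(a + 5)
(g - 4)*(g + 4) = g^2 - 16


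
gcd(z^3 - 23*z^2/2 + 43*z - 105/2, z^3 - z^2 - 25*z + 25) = z - 5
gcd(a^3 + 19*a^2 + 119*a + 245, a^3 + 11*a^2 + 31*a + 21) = a + 7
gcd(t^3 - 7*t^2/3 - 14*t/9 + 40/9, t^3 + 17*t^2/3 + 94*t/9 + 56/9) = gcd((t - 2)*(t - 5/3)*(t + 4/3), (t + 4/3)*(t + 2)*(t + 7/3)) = t + 4/3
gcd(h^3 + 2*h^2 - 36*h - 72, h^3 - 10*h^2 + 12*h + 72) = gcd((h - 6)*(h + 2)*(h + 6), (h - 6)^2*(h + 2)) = h^2 - 4*h - 12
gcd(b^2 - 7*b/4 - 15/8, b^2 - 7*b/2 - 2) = 1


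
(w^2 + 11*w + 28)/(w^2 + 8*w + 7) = (w + 4)/(w + 1)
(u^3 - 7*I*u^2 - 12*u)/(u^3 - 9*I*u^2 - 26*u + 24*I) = u/(u - 2*I)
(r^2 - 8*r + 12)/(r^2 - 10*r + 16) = (r - 6)/(r - 8)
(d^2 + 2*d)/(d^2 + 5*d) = (d + 2)/(d + 5)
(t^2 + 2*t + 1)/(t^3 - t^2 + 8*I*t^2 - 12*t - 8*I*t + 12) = (t^2 + 2*t + 1)/(t^3 + t^2*(-1 + 8*I) + t*(-12 - 8*I) + 12)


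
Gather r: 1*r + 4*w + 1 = r + 4*w + 1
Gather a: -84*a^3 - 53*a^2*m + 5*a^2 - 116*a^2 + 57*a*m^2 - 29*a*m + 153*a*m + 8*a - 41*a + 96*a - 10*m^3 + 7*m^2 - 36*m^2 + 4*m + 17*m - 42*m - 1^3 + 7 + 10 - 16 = -84*a^3 + a^2*(-53*m - 111) + a*(57*m^2 + 124*m + 63) - 10*m^3 - 29*m^2 - 21*m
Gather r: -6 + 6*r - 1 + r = 7*r - 7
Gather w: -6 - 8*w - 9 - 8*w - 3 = -16*w - 18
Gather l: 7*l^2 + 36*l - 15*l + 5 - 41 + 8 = 7*l^2 + 21*l - 28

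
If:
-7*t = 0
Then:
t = 0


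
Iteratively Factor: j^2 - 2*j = (j)*(j - 2)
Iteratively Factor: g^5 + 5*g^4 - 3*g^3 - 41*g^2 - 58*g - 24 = (g - 3)*(g^4 + 8*g^3 + 21*g^2 + 22*g + 8) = (g - 3)*(g + 1)*(g^3 + 7*g^2 + 14*g + 8) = (g - 3)*(g + 1)*(g + 2)*(g^2 + 5*g + 4) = (g - 3)*(g + 1)^2*(g + 2)*(g + 4)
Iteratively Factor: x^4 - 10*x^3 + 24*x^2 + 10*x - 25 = (x + 1)*(x^3 - 11*x^2 + 35*x - 25) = (x - 5)*(x + 1)*(x^2 - 6*x + 5) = (x - 5)^2*(x + 1)*(x - 1)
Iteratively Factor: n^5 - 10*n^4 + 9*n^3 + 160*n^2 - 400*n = (n - 5)*(n^4 - 5*n^3 - 16*n^2 + 80*n) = n*(n - 5)*(n^3 - 5*n^2 - 16*n + 80) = n*(n - 5)*(n - 4)*(n^2 - n - 20) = n*(n - 5)^2*(n - 4)*(n + 4)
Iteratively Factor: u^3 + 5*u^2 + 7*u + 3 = (u + 1)*(u^2 + 4*u + 3) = (u + 1)^2*(u + 3)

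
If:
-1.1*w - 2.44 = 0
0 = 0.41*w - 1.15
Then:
No Solution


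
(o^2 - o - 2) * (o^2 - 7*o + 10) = o^4 - 8*o^3 + 15*o^2 + 4*o - 20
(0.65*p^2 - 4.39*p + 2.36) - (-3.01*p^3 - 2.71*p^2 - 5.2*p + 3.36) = 3.01*p^3 + 3.36*p^2 + 0.81*p - 1.0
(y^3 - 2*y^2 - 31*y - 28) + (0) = y^3 - 2*y^2 - 31*y - 28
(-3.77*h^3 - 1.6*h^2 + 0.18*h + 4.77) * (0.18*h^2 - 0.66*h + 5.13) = -0.6786*h^5 + 2.2002*h^4 - 18.2517*h^3 - 7.4682*h^2 - 2.2248*h + 24.4701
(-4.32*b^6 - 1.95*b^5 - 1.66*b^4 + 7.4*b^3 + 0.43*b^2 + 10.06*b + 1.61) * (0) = 0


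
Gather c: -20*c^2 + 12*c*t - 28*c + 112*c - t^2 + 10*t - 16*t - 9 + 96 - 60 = -20*c^2 + c*(12*t + 84) - t^2 - 6*t + 27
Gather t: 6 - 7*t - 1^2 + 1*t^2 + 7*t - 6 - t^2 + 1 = 0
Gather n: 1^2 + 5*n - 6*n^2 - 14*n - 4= -6*n^2 - 9*n - 3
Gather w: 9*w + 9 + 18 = 9*w + 27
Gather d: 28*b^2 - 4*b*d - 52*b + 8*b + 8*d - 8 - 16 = 28*b^2 - 44*b + d*(8 - 4*b) - 24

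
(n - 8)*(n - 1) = n^2 - 9*n + 8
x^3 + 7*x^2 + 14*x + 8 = (x + 1)*(x + 2)*(x + 4)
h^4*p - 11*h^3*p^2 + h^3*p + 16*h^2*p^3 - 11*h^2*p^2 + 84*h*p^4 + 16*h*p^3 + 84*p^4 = (h - 7*p)*(h - 6*p)*(h + 2*p)*(h*p + p)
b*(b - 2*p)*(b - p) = b^3 - 3*b^2*p + 2*b*p^2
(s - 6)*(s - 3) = s^2 - 9*s + 18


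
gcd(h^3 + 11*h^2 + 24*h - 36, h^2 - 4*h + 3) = h - 1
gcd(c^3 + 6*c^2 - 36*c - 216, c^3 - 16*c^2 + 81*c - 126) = c - 6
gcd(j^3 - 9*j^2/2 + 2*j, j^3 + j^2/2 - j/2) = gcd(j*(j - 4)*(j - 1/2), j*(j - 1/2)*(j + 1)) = j^2 - j/2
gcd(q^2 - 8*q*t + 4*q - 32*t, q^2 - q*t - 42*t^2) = 1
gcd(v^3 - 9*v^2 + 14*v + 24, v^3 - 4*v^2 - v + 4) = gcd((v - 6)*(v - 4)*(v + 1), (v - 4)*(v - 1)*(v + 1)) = v^2 - 3*v - 4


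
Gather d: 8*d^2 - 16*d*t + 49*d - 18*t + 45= 8*d^2 + d*(49 - 16*t) - 18*t + 45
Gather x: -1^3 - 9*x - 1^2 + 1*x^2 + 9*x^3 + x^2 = 9*x^3 + 2*x^2 - 9*x - 2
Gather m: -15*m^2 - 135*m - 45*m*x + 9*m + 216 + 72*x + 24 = -15*m^2 + m*(-45*x - 126) + 72*x + 240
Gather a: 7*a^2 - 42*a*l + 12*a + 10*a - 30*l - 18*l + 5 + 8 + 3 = 7*a^2 + a*(22 - 42*l) - 48*l + 16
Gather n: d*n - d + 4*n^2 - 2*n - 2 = -d + 4*n^2 + n*(d - 2) - 2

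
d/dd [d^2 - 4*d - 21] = 2*d - 4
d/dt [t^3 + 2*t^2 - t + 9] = 3*t^2 + 4*t - 1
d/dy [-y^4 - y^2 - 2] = -4*y^3 - 2*y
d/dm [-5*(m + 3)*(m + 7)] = -10*m - 50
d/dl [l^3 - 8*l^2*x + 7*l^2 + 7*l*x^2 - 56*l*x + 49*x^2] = 3*l^2 - 16*l*x + 14*l + 7*x^2 - 56*x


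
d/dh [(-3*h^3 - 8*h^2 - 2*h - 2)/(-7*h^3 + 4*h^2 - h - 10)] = 2*(-34*h^4 - 11*h^3 + 32*h^2 + 88*h + 9)/(49*h^6 - 56*h^5 + 30*h^4 + 132*h^3 - 79*h^2 + 20*h + 100)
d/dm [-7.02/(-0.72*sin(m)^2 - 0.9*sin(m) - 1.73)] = -(10.1088*sin(m) + 6.318)*cos(m)/(0.72*sin(m)^2 + 0.9*sin(m) + 1.73)^2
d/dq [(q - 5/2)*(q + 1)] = 2*q - 3/2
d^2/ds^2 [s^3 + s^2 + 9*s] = 6*s + 2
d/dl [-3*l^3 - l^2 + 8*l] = -9*l^2 - 2*l + 8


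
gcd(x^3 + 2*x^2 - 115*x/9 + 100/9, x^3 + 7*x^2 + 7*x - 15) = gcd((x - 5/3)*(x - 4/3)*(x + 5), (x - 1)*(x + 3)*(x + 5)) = x + 5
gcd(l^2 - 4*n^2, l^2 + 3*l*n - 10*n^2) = l - 2*n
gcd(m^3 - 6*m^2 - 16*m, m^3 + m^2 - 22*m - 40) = m + 2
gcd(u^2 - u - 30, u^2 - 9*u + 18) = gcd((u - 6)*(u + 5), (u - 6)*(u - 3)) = u - 6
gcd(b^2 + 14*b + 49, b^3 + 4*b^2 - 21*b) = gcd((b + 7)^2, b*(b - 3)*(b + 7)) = b + 7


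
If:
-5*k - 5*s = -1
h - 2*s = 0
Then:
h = 2*s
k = 1/5 - s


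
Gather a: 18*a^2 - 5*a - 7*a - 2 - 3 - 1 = 18*a^2 - 12*a - 6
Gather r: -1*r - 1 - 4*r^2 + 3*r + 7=-4*r^2 + 2*r + 6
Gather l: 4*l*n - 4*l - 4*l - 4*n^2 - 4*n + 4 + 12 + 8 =l*(4*n - 8) - 4*n^2 - 4*n + 24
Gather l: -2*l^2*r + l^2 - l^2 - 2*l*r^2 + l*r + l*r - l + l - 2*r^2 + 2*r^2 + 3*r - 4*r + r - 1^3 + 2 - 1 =-2*l^2*r + l*(-2*r^2 + 2*r)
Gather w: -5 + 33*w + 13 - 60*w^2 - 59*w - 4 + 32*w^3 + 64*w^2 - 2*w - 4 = 32*w^3 + 4*w^2 - 28*w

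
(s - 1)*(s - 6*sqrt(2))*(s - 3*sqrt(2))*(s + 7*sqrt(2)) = s^4 - 2*sqrt(2)*s^3 - s^3 - 90*s^2 + 2*sqrt(2)*s^2 + 90*s + 252*sqrt(2)*s - 252*sqrt(2)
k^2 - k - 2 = (k - 2)*(k + 1)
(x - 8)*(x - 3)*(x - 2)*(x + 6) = x^4 - 7*x^3 - 32*x^2 + 228*x - 288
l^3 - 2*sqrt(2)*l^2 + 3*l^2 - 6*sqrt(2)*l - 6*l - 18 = (l + 3)*(l - 3*sqrt(2))*(l + sqrt(2))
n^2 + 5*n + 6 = (n + 2)*(n + 3)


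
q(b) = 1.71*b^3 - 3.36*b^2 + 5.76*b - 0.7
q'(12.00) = 663.84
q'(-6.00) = 230.76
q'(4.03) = 61.99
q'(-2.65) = 59.59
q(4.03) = 79.86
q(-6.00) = -525.58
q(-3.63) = -147.68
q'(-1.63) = 30.34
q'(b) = 5.13*b^2 - 6.72*b + 5.76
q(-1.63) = -26.42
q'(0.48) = 3.72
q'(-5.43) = 193.51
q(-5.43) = -404.82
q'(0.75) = 3.61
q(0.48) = 1.48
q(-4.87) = -305.95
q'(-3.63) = 97.75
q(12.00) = 2539.46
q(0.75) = 2.45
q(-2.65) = -71.38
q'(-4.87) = 160.15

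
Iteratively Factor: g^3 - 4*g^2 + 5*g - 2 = (g - 2)*(g^2 - 2*g + 1) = (g - 2)*(g - 1)*(g - 1)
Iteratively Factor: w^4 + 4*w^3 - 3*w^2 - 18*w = (w - 2)*(w^3 + 6*w^2 + 9*w) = w*(w - 2)*(w^2 + 6*w + 9) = w*(w - 2)*(w + 3)*(w + 3)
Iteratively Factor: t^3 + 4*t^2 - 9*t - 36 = (t + 3)*(t^2 + t - 12) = (t - 3)*(t + 3)*(t + 4)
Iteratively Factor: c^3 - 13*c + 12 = (c - 1)*(c^2 + c - 12) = (c - 1)*(c + 4)*(c - 3)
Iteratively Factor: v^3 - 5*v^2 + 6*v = (v - 3)*(v^2 - 2*v) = (v - 3)*(v - 2)*(v)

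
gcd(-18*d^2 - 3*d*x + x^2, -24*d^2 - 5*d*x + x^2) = 3*d + x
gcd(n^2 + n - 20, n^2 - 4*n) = n - 4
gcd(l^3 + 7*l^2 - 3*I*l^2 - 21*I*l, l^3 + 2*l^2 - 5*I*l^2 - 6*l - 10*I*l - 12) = l - 3*I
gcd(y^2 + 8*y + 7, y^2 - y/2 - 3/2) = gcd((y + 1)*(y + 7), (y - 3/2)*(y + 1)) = y + 1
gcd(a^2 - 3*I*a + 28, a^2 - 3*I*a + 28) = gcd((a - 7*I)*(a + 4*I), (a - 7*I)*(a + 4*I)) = a^2 - 3*I*a + 28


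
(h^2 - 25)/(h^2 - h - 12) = (25 - h^2)/(-h^2 + h + 12)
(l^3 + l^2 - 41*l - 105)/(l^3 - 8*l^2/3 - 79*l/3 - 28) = 3*(l + 5)/(3*l + 4)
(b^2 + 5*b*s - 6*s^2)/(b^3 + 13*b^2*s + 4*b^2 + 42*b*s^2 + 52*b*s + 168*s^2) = (b - s)/(b^2 + 7*b*s + 4*b + 28*s)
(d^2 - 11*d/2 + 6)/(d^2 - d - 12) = (d - 3/2)/(d + 3)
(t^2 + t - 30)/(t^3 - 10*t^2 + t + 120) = (t + 6)/(t^2 - 5*t - 24)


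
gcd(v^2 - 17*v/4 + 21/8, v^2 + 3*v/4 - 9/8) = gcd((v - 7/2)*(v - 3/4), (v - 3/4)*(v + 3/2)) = v - 3/4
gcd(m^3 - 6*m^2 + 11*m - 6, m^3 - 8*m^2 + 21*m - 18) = m^2 - 5*m + 6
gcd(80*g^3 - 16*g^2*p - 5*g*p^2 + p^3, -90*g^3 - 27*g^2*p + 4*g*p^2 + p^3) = -5*g + p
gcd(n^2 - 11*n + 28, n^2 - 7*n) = n - 7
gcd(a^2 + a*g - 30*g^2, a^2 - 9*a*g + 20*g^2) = a - 5*g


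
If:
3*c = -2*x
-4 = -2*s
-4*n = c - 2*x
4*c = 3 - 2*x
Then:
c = 3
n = -3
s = 2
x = -9/2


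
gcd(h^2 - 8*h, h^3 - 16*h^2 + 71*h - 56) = h - 8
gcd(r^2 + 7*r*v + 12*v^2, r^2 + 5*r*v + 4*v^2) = r + 4*v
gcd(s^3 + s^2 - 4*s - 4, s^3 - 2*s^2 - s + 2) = s^2 - s - 2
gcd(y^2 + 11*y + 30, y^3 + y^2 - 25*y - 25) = y + 5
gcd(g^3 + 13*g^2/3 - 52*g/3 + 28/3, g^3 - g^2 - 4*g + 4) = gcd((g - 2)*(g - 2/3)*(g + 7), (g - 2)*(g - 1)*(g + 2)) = g - 2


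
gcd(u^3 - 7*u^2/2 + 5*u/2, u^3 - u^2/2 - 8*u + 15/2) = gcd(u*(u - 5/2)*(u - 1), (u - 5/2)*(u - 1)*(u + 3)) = u^2 - 7*u/2 + 5/2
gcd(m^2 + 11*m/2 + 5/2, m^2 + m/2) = m + 1/2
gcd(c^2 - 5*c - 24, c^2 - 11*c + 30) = 1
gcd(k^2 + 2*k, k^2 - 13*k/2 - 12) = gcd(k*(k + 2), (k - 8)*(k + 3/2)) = 1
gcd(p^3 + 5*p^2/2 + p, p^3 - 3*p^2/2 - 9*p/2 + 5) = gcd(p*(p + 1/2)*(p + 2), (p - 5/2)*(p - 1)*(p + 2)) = p + 2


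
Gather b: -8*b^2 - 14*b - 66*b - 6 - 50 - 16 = -8*b^2 - 80*b - 72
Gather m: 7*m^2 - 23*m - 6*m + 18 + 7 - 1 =7*m^2 - 29*m + 24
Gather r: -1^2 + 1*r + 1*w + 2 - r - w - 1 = 0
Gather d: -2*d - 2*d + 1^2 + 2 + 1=4 - 4*d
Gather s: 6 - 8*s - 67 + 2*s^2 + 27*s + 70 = 2*s^2 + 19*s + 9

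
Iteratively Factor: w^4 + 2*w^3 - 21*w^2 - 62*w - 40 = (w + 4)*(w^3 - 2*w^2 - 13*w - 10) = (w + 2)*(w + 4)*(w^2 - 4*w - 5) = (w + 1)*(w + 2)*(w + 4)*(w - 5)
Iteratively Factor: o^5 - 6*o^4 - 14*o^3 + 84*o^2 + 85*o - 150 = (o + 3)*(o^4 - 9*o^3 + 13*o^2 + 45*o - 50) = (o + 2)*(o + 3)*(o^3 - 11*o^2 + 35*o - 25) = (o - 5)*(o + 2)*(o + 3)*(o^2 - 6*o + 5) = (o - 5)^2*(o + 2)*(o + 3)*(o - 1)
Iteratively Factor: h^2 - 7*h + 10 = (h - 2)*(h - 5)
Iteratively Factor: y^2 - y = (y - 1)*(y)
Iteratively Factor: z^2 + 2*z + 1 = (z + 1)*(z + 1)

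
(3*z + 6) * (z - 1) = 3*z^2 + 3*z - 6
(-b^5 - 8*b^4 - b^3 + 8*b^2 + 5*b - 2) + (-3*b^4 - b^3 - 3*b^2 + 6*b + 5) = -b^5 - 11*b^4 - 2*b^3 + 5*b^2 + 11*b + 3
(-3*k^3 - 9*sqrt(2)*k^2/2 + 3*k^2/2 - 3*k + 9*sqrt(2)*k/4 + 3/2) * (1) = -3*k^3 - 9*sqrt(2)*k^2/2 + 3*k^2/2 - 3*k + 9*sqrt(2)*k/4 + 3/2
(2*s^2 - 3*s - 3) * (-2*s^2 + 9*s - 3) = -4*s^4 + 24*s^3 - 27*s^2 - 18*s + 9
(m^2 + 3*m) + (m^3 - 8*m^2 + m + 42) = m^3 - 7*m^2 + 4*m + 42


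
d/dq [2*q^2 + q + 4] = 4*q + 1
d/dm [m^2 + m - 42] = 2*m + 1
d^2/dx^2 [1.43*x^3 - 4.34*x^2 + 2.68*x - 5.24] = 8.58*x - 8.68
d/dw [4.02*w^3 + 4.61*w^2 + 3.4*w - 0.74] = 12.06*w^2 + 9.22*w + 3.4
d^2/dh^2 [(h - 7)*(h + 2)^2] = 6*h - 6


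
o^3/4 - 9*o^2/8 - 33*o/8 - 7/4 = (o/4 + 1/2)*(o - 7)*(o + 1/2)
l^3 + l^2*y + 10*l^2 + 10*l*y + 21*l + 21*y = (l + 3)*(l + 7)*(l + y)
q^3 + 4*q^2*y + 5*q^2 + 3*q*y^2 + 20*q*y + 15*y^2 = (q + 5)*(q + y)*(q + 3*y)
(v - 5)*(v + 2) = v^2 - 3*v - 10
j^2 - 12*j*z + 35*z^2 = (j - 7*z)*(j - 5*z)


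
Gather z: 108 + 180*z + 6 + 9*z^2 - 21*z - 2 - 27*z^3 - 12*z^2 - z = -27*z^3 - 3*z^2 + 158*z + 112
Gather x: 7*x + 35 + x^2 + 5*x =x^2 + 12*x + 35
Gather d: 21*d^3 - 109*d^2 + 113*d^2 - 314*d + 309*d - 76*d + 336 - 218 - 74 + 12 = 21*d^3 + 4*d^2 - 81*d + 56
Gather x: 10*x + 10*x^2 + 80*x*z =10*x^2 + x*(80*z + 10)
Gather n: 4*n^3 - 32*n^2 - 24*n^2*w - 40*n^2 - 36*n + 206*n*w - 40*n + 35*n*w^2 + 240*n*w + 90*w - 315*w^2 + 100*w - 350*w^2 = 4*n^3 + n^2*(-24*w - 72) + n*(35*w^2 + 446*w - 76) - 665*w^2 + 190*w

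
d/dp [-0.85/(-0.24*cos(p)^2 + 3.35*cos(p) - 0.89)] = (0.408*cos(p) - 2.8475)*sin(p)/(0.24*cos(p)^2 - 3.35*cos(p) + 0.89)^2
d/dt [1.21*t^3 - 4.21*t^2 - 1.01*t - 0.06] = 3.63*t^2 - 8.42*t - 1.01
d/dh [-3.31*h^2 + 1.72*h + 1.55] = 1.72 - 6.62*h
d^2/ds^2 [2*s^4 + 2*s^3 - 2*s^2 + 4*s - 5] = 24*s^2 + 12*s - 4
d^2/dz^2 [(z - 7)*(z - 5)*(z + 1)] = 6*z - 22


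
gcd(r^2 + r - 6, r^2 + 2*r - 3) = r + 3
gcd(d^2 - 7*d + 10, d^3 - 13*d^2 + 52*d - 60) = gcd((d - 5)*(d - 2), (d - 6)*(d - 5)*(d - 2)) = d^2 - 7*d + 10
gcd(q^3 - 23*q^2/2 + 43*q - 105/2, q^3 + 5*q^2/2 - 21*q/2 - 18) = q - 3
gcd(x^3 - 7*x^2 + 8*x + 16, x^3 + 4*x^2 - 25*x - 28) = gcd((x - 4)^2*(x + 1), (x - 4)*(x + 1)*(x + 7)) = x^2 - 3*x - 4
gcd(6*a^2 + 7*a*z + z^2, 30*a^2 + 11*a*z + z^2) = 6*a + z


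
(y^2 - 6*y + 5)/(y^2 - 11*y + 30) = (y - 1)/(y - 6)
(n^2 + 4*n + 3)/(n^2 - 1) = (n + 3)/(n - 1)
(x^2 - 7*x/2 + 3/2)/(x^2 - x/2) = (x - 3)/x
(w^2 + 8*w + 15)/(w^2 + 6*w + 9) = (w + 5)/(w + 3)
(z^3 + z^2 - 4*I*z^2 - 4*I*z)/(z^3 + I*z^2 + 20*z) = (z + 1)/(z + 5*I)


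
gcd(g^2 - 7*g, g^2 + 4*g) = g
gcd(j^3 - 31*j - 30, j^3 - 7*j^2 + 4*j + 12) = j^2 - 5*j - 6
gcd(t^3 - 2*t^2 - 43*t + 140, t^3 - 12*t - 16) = t - 4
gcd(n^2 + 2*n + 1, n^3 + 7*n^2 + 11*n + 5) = n^2 + 2*n + 1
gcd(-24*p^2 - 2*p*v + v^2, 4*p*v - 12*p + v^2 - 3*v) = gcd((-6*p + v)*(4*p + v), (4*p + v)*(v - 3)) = 4*p + v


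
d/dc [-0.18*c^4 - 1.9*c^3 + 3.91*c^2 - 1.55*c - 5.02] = -0.72*c^3 - 5.7*c^2 + 7.82*c - 1.55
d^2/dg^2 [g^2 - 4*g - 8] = 2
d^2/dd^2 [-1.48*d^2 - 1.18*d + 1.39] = -2.96000000000000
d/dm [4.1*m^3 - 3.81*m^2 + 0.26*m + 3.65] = 12.3*m^2 - 7.62*m + 0.26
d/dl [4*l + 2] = 4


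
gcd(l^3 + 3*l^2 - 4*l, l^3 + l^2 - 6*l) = l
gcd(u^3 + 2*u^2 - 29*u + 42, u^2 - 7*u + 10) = u - 2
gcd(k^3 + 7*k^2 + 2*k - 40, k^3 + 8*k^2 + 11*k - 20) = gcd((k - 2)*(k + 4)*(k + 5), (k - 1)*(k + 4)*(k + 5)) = k^2 + 9*k + 20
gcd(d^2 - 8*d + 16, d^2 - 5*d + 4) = d - 4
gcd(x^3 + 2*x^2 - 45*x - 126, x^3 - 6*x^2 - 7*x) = x - 7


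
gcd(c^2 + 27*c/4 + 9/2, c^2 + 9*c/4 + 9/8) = c + 3/4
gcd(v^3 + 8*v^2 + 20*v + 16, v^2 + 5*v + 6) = v + 2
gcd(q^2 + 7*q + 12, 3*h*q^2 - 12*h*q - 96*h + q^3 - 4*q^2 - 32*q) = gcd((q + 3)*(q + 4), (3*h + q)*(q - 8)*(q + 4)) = q + 4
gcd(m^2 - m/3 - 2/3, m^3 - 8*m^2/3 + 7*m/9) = 1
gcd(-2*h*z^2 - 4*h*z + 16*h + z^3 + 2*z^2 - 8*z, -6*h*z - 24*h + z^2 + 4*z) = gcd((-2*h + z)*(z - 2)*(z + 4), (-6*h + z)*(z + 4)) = z + 4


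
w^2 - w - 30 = (w - 6)*(w + 5)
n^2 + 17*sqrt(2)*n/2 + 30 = (n + 5*sqrt(2)/2)*(n + 6*sqrt(2))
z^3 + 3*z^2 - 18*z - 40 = (z - 4)*(z + 2)*(z + 5)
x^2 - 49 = (x - 7)*(x + 7)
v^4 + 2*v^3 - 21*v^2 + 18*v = v*(v - 3)*(v - 1)*(v + 6)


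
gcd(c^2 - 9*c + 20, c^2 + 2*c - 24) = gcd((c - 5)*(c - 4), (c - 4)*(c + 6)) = c - 4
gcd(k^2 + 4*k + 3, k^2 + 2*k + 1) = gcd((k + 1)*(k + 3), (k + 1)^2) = k + 1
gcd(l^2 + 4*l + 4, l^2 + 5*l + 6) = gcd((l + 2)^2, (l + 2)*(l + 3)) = l + 2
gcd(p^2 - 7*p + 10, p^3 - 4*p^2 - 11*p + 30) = p^2 - 7*p + 10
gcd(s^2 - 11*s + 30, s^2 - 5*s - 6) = s - 6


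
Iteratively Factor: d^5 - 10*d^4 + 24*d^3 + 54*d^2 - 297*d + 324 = (d - 3)*(d^4 - 7*d^3 + 3*d^2 + 63*d - 108) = (d - 3)^2*(d^3 - 4*d^2 - 9*d + 36) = (d - 3)^3*(d^2 - d - 12) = (d - 4)*(d - 3)^3*(d + 3)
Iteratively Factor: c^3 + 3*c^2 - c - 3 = (c - 1)*(c^2 + 4*c + 3) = (c - 1)*(c + 1)*(c + 3)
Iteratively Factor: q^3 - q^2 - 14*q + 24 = (q + 4)*(q^2 - 5*q + 6) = (q - 3)*(q + 4)*(q - 2)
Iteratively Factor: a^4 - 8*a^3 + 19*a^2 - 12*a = (a - 3)*(a^3 - 5*a^2 + 4*a) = (a - 4)*(a - 3)*(a^2 - a) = (a - 4)*(a - 3)*(a - 1)*(a)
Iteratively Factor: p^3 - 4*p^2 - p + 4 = (p + 1)*(p^2 - 5*p + 4) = (p - 1)*(p + 1)*(p - 4)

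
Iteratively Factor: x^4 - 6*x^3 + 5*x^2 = (x - 5)*(x^3 - x^2) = x*(x - 5)*(x^2 - x) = x*(x - 5)*(x - 1)*(x)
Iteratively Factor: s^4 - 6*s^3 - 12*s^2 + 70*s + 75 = (s - 5)*(s^3 - s^2 - 17*s - 15) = (s - 5)*(s + 3)*(s^2 - 4*s - 5) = (s - 5)^2*(s + 3)*(s + 1)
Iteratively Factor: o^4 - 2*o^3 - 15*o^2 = (o)*(o^3 - 2*o^2 - 15*o) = o^2*(o^2 - 2*o - 15) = o^2*(o + 3)*(o - 5)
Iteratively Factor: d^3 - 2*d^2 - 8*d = (d + 2)*(d^2 - 4*d) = (d - 4)*(d + 2)*(d)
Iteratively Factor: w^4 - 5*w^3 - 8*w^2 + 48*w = (w)*(w^3 - 5*w^2 - 8*w + 48) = w*(w - 4)*(w^2 - w - 12) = w*(w - 4)*(w + 3)*(w - 4)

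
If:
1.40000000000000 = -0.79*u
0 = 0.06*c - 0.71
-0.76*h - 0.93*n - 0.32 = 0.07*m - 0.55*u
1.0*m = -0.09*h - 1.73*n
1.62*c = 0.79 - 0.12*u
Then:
No Solution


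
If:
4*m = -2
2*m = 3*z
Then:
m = -1/2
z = -1/3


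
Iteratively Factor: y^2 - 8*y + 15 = (y - 5)*(y - 3)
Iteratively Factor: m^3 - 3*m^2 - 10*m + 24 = (m - 2)*(m^2 - m - 12) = (m - 2)*(m + 3)*(m - 4)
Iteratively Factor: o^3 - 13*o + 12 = (o - 1)*(o^2 + o - 12) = (o - 3)*(o - 1)*(o + 4)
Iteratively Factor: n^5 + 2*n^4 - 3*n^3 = (n + 3)*(n^4 - n^3) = n*(n + 3)*(n^3 - n^2) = n^2*(n + 3)*(n^2 - n) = n^2*(n - 1)*(n + 3)*(n)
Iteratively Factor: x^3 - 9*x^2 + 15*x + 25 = (x - 5)*(x^2 - 4*x - 5) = (x - 5)*(x + 1)*(x - 5)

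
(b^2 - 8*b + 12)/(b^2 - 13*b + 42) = (b - 2)/(b - 7)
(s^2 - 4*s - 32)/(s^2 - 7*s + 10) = (s^2 - 4*s - 32)/(s^2 - 7*s + 10)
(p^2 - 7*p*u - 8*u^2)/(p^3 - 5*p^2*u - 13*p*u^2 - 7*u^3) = (p - 8*u)/(p^2 - 6*p*u - 7*u^2)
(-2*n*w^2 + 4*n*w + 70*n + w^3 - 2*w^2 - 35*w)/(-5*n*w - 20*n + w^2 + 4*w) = (2*n*w^2 - 4*n*w - 70*n - w^3 + 2*w^2 + 35*w)/(5*n*w + 20*n - w^2 - 4*w)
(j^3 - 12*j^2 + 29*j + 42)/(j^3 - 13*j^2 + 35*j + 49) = (j - 6)/(j - 7)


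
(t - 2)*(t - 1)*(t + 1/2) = t^3 - 5*t^2/2 + t/2 + 1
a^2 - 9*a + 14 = (a - 7)*(a - 2)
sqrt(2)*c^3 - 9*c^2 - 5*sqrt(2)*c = c*(c - 5*sqrt(2))*(sqrt(2)*c + 1)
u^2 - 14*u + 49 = (u - 7)^2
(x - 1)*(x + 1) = x^2 - 1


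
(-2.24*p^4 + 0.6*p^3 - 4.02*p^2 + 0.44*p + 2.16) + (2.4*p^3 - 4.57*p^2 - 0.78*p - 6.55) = -2.24*p^4 + 3.0*p^3 - 8.59*p^2 - 0.34*p - 4.39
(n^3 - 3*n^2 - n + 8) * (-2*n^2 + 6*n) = -2*n^5 + 12*n^4 - 16*n^3 - 22*n^2 + 48*n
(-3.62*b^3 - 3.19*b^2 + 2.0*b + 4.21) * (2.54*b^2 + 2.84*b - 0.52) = -9.1948*b^5 - 18.3834*b^4 - 2.0972*b^3 + 18.0322*b^2 + 10.9164*b - 2.1892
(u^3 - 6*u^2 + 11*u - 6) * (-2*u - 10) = -2*u^4 + 2*u^3 + 38*u^2 - 98*u + 60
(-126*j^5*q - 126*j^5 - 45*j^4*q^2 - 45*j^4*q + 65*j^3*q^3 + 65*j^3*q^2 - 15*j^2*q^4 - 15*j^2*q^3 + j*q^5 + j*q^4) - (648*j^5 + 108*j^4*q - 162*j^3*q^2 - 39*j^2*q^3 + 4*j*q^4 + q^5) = -126*j^5*q - 774*j^5 - 45*j^4*q^2 - 153*j^4*q + 65*j^3*q^3 + 227*j^3*q^2 - 15*j^2*q^4 + 24*j^2*q^3 + j*q^5 - 3*j*q^4 - q^5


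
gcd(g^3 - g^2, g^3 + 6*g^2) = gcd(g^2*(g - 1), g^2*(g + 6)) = g^2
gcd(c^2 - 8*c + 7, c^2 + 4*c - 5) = c - 1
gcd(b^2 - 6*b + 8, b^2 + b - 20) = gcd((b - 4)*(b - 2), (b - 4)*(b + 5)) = b - 4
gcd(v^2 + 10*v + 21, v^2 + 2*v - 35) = v + 7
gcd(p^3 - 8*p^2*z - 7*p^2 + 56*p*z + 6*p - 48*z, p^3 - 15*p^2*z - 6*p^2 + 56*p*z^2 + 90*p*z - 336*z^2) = -p^2 + 8*p*z + 6*p - 48*z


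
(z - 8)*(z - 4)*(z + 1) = z^3 - 11*z^2 + 20*z + 32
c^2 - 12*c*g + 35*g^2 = (c - 7*g)*(c - 5*g)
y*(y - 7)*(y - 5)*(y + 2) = y^4 - 10*y^3 + 11*y^2 + 70*y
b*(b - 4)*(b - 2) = b^3 - 6*b^2 + 8*b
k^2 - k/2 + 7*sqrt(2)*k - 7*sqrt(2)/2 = (k - 1/2)*(k + 7*sqrt(2))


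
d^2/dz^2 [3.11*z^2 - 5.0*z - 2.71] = 6.22000000000000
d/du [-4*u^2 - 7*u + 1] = -8*u - 7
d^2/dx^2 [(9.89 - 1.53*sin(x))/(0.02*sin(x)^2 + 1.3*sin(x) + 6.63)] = (0.000612000000000001*sin(x)^5 - 0.055604*sin(x)^4 - 1.989912*sin(x)^3 - 24.631778*sin(x)^2 + 155.256075*sin(x) + 57.179512)/(0.02*sin(x)^2 + 1.3*sin(x) + 6.63)^3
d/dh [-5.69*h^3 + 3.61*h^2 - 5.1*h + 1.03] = -17.07*h^2 + 7.22*h - 5.1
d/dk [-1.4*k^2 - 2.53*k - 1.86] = -2.8*k - 2.53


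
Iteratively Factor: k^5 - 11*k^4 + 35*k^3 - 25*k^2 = (k - 5)*(k^4 - 6*k^3 + 5*k^2) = (k - 5)^2*(k^3 - k^2) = k*(k - 5)^2*(k^2 - k) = k^2*(k - 5)^2*(k - 1)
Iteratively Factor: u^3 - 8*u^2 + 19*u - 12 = (u - 4)*(u^2 - 4*u + 3) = (u - 4)*(u - 1)*(u - 3)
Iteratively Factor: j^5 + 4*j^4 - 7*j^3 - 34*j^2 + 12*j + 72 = (j + 3)*(j^4 + j^3 - 10*j^2 - 4*j + 24) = (j + 2)*(j + 3)*(j^3 - j^2 - 8*j + 12) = (j - 2)*(j + 2)*(j + 3)*(j^2 + j - 6) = (j - 2)*(j + 2)*(j + 3)^2*(j - 2)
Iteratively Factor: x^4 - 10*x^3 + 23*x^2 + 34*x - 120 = (x - 3)*(x^3 - 7*x^2 + 2*x + 40) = (x - 4)*(x - 3)*(x^2 - 3*x - 10) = (x - 4)*(x - 3)*(x + 2)*(x - 5)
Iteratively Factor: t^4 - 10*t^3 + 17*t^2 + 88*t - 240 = (t - 4)*(t^3 - 6*t^2 - 7*t + 60) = (t - 4)*(t + 3)*(t^2 - 9*t + 20) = (t - 5)*(t - 4)*(t + 3)*(t - 4)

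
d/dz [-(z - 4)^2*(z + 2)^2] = -4*z^3 + 12*z^2 + 24*z - 32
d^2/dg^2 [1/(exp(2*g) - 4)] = 4*(exp(2*g) + 4)*exp(2*g)/(exp(2*g) - 4)^3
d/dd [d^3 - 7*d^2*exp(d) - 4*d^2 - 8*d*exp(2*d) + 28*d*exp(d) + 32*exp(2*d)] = -7*d^2*exp(d) + 3*d^2 - 16*d*exp(2*d) + 14*d*exp(d) - 8*d + 56*exp(2*d) + 28*exp(d)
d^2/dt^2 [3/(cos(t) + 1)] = 3*(sin(t)^2 + cos(t) + 1)/(cos(t) + 1)^3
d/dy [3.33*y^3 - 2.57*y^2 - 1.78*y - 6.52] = 9.99*y^2 - 5.14*y - 1.78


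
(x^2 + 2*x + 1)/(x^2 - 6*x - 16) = (x^2 + 2*x + 1)/(x^2 - 6*x - 16)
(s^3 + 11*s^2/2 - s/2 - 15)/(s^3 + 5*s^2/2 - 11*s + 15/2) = (s + 2)/(s - 1)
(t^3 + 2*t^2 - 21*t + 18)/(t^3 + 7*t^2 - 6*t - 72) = (t - 1)/(t + 4)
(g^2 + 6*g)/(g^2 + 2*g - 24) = g/(g - 4)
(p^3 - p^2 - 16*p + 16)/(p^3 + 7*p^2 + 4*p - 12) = (p^2 - 16)/(p^2 + 8*p + 12)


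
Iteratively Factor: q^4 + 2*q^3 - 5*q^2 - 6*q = (q)*(q^3 + 2*q^2 - 5*q - 6) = q*(q - 2)*(q^2 + 4*q + 3) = q*(q - 2)*(q + 3)*(q + 1)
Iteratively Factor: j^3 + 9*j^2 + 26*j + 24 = (j + 3)*(j^2 + 6*j + 8) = (j + 3)*(j + 4)*(j + 2)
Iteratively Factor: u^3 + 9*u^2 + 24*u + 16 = (u + 4)*(u^2 + 5*u + 4) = (u + 1)*(u + 4)*(u + 4)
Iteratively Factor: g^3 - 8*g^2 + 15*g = (g - 5)*(g^2 - 3*g) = (g - 5)*(g - 3)*(g)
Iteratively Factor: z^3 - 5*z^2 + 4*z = (z)*(z^2 - 5*z + 4) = z*(z - 4)*(z - 1)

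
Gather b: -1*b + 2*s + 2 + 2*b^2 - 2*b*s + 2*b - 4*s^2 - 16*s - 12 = 2*b^2 + b*(1 - 2*s) - 4*s^2 - 14*s - 10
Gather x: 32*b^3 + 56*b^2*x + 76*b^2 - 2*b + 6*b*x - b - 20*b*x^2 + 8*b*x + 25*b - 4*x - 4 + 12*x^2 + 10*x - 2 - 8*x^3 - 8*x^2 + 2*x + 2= 32*b^3 + 76*b^2 + 22*b - 8*x^3 + x^2*(4 - 20*b) + x*(56*b^2 + 14*b + 8) - 4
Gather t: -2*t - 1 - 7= -2*t - 8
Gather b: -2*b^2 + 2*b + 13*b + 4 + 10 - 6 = -2*b^2 + 15*b + 8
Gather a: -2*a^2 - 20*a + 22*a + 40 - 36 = -2*a^2 + 2*a + 4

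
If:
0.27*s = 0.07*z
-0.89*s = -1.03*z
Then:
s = 0.00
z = 0.00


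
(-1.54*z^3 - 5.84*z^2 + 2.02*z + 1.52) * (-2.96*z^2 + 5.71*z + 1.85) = 4.5584*z^5 + 8.493*z^4 - 42.1746*z^3 - 3.769*z^2 + 12.4162*z + 2.812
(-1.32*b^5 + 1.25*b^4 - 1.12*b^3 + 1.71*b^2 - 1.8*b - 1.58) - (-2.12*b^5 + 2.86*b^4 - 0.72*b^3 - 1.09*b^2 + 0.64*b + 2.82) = 0.8*b^5 - 1.61*b^4 - 0.4*b^3 + 2.8*b^2 - 2.44*b - 4.4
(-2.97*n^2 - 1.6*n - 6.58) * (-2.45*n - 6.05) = 7.2765*n^3 + 21.8885*n^2 + 25.801*n + 39.809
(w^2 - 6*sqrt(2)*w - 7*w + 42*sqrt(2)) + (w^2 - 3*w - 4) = 2*w^2 - 10*w - 6*sqrt(2)*w - 4 + 42*sqrt(2)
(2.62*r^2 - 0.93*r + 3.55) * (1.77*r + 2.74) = 4.6374*r^3 + 5.5327*r^2 + 3.7353*r + 9.727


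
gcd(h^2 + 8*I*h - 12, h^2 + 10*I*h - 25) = 1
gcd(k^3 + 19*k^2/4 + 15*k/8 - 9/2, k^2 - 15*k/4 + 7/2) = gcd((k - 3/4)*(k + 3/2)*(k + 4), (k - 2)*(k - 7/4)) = 1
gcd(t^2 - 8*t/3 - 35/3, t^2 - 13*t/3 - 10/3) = t - 5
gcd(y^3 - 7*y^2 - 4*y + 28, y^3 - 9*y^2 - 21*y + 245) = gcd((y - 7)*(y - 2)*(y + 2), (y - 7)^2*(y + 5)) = y - 7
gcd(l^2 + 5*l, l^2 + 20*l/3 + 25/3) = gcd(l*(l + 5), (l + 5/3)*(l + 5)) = l + 5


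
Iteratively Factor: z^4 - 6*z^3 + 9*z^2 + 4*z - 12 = (z - 3)*(z^3 - 3*z^2 + 4) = (z - 3)*(z - 2)*(z^2 - z - 2) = (z - 3)*(z - 2)^2*(z + 1)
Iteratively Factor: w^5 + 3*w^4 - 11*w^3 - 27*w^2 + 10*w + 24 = (w + 2)*(w^4 + w^3 - 13*w^2 - w + 12) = (w + 1)*(w + 2)*(w^3 - 13*w + 12) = (w - 3)*(w + 1)*(w + 2)*(w^2 + 3*w - 4) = (w - 3)*(w - 1)*(w + 1)*(w + 2)*(w + 4)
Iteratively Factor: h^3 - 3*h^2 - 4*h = (h + 1)*(h^2 - 4*h) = (h - 4)*(h + 1)*(h)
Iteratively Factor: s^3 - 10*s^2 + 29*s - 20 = (s - 5)*(s^2 - 5*s + 4) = (s - 5)*(s - 4)*(s - 1)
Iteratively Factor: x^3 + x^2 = (x)*(x^2 + x) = x^2*(x + 1)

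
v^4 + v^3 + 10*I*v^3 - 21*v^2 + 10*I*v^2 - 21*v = v*(v + 1)*(v + 3*I)*(v + 7*I)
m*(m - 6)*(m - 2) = m^3 - 8*m^2 + 12*m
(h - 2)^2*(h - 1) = h^3 - 5*h^2 + 8*h - 4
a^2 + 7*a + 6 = (a + 1)*(a + 6)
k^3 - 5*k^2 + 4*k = k*(k - 4)*(k - 1)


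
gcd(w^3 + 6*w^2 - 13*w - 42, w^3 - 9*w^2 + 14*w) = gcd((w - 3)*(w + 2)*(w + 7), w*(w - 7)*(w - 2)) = 1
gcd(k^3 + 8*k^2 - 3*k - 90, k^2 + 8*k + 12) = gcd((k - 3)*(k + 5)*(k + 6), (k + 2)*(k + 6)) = k + 6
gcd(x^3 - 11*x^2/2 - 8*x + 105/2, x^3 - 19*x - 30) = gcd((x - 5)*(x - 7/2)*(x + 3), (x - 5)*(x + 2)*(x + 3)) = x^2 - 2*x - 15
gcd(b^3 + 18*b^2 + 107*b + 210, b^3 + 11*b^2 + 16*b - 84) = b^2 + 13*b + 42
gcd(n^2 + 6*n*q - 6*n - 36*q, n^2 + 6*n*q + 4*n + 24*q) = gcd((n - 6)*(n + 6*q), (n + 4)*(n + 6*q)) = n + 6*q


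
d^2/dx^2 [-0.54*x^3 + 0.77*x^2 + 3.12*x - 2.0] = 1.54 - 3.24*x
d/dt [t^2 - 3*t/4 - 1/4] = 2*t - 3/4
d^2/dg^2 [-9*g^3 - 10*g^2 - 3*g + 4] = -54*g - 20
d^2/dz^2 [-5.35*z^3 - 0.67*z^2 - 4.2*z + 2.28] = -32.1*z - 1.34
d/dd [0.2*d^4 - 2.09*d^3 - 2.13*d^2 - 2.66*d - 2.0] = 0.8*d^3 - 6.27*d^2 - 4.26*d - 2.66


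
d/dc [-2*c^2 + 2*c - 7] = 2 - 4*c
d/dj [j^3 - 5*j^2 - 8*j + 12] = 3*j^2 - 10*j - 8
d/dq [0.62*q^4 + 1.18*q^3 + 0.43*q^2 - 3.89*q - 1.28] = 2.48*q^3 + 3.54*q^2 + 0.86*q - 3.89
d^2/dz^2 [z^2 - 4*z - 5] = 2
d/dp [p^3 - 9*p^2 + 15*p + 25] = 3*p^2 - 18*p + 15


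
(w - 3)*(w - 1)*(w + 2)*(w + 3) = w^4 + w^3 - 11*w^2 - 9*w + 18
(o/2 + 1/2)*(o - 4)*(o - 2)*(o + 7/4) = o^4/2 - 13*o^3/8 - 27*o^2/8 + 23*o/4 + 7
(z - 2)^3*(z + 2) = z^4 - 4*z^3 + 16*z - 16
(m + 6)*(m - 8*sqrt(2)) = m^2 - 8*sqrt(2)*m + 6*m - 48*sqrt(2)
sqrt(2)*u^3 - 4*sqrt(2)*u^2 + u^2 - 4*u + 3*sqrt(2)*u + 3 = (u - 3)*(u - 1)*(sqrt(2)*u + 1)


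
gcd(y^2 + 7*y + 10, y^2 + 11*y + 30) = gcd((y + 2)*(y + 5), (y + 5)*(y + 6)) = y + 5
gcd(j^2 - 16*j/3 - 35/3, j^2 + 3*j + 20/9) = j + 5/3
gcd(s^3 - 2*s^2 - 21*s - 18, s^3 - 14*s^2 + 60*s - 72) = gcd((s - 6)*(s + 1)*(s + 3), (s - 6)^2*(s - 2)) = s - 6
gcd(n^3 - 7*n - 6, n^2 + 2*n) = n + 2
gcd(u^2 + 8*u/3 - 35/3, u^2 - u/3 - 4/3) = 1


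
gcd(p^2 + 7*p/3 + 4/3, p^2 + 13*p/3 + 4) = p + 4/3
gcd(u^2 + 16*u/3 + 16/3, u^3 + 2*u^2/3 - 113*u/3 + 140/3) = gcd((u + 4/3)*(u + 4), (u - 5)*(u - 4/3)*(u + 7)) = 1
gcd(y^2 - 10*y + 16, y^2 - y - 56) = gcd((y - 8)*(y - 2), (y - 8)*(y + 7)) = y - 8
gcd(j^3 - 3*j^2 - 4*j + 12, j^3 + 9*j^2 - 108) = j - 3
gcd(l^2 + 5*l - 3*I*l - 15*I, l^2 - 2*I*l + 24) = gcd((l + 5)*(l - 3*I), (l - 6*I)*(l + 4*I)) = 1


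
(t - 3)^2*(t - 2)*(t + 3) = t^4 - 5*t^3 - 3*t^2 + 45*t - 54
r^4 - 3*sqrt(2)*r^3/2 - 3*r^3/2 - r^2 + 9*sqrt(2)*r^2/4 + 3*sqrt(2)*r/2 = r*(r - 2)*(r + 1/2)*(r - 3*sqrt(2)/2)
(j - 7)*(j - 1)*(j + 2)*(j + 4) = j^4 - 2*j^3 - 33*j^2 - 22*j + 56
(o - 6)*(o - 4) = o^2 - 10*o + 24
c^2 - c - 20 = (c - 5)*(c + 4)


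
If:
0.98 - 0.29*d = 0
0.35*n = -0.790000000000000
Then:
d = 3.38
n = -2.26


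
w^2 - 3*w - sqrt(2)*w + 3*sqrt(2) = (w - 3)*(w - sqrt(2))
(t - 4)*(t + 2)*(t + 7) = t^3 + 5*t^2 - 22*t - 56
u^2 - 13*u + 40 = (u - 8)*(u - 5)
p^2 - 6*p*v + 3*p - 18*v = (p + 3)*(p - 6*v)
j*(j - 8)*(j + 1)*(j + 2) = j^4 - 5*j^3 - 22*j^2 - 16*j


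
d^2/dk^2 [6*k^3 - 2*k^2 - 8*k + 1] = 36*k - 4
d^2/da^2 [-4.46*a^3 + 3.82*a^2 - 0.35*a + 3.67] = 7.64 - 26.76*a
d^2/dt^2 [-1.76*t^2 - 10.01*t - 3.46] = -3.52000000000000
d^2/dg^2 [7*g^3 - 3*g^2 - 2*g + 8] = 42*g - 6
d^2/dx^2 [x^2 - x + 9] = 2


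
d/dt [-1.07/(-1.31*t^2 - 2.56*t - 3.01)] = (-2.8034*t - 2.7392)/(1.31*t^2 + 2.56*t + 3.01)^2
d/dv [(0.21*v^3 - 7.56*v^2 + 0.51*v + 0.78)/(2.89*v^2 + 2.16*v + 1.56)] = (0.6069*v^4 + 0.907199999999996*v^3 - 16.8207*v^2 - 28.0956*v - 0.8892)/(8.3521*v^4 + 12.4848*v^3 + 13.6824*v^2 + 6.7392*v + 2.4336)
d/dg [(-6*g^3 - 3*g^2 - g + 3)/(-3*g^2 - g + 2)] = (18*g^4 + 12*g^3 - 36*g^2 + 6*g + 1)/(9*g^4 + 6*g^3 - 11*g^2 - 4*g + 4)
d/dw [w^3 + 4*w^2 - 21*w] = 3*w^2 + 8*w - 21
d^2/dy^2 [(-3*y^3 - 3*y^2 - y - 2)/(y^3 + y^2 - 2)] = 2*(-3*y^5 - 51*y^4 - 65*y^3 - 36*y^2 - 54*y - 16)/(y^9 + 3*y^8 + 3*y^7 - 5*y^6 - 12*y^5 - 6*y^4 + 12*y^3 + 12*y^2 - 8)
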